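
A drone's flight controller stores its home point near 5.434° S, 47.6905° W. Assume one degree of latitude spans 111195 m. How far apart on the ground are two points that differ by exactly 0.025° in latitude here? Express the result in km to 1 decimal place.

0.025° × 111195 m/° = 2779.88 m.
That is 2779.88 m = 2.7799 km.

2.8 km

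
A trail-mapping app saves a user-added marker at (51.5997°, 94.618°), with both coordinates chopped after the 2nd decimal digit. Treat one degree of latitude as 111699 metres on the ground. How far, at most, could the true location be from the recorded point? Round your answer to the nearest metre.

1315 metres

Truncating at 2 decimal places can drop up to a full unit in the last place, so each coordinate may be off by as much as 0.01°.
N–S: 0.01° × 111699 m/° = 1116.99 m.
Longitude error → 0.01 × 111699 × cos 51.5997° = 0.01 × 111699 × 0.6212 ≈ 693.82 m.
Combining orthogonally: (1116.99² + 693.82²)^½ ≈ 1314.93 m.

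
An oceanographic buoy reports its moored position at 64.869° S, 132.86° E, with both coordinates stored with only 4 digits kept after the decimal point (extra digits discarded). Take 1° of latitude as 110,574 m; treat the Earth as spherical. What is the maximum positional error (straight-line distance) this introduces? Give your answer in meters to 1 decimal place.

12.0 meters

Truncating at 4 decimal places can drop up to a full unit in the last place, so each coordinate may be off by as much as 0.0001°.
Latitude error → 0.0001 × 110574 = 11.0574 m along the meridian.
Longitude error → 0.0001 × 110574 × cos 64.869° = 0.0001 × 110574 × 0.4247 ≈ 4.69596 m.
The two errors are perpendicular, so the maximum displacement is √(11.0574² + 4.69596²) ≈ 12.0132 m.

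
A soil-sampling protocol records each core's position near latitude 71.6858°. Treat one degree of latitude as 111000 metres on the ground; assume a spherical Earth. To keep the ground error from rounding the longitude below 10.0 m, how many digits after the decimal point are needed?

At 71.6858° one degree of longitude covers 111000 × cos 71.6858° ≈ 111000 × 0.3142 ≈ 34879.3 m.
Rounding to N decimal places gives at most 0.5 × 10⁻ᴺ degrees of error, i.e. 0.5 × 10⁻ᴺ × 34879.3 m.
Need 0.5 × 34879.3 × 10⁻ᴺ ≤ 10.0 → 10⁻ᴺ ≤ 5.734e-04, so N ≥ 3.24.
N = 3 would give 17.4 m (too coarse); N = 4 gives 1.74 m ≤ 10.0 m.

4 decimal places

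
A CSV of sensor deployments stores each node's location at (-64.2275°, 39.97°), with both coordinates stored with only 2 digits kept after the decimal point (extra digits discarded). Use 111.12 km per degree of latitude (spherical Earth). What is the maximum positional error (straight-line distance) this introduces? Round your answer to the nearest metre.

Truncating at 2 decimal places can drop up to a full unit in the last place, so each coordinate may be off by as much as 0.01°.
North–south component: 0.01° × 111120 = 1111.2 m.
Longitude error → 0.01 × 111120 × cos 64.2275° = 0.01 × 111120 × 0.4348 ≈ 483.149 m.
Combining orthogonally: (1111.2² + 483.149²)^½ ≈ 1211.69 m.

1212 metres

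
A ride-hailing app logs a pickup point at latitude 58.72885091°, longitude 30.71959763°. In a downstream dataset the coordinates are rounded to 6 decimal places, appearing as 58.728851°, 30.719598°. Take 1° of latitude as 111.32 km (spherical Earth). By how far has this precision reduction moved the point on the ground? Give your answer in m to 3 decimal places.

Δlat = 58.72885091 − 58.728851 = -0.00000009°; Δlon = 30.71959763 − 30.719598 = -0.00000037°.
North–south shift: -0.00000009 × 111320 = -0.0100188 m.
East–west at this latitude: -0.00000037° × 111320 × cos 58.7289° ≈ -0.00000037 × 57785 = -0.0213804 m.
Hypotenuse of the two orthogonal shifts: √(0.0100188² + 0.0213804²) = 0.0236114 m.

0.024 m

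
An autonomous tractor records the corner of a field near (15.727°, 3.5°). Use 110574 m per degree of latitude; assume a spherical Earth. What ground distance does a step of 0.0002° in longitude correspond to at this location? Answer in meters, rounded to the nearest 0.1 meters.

At 15.727° a degree of longitude is 110574 × cos 15.727° ≈ 106435 m, so 0.0002° corresponds to 21.2869 m.

21.3 meters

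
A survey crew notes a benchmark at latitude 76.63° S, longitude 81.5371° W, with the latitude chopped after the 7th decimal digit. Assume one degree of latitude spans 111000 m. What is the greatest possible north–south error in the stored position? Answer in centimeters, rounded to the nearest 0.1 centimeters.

1.1 centimeters

Truncating at 7 decimal places can drop up to a full unit in the last place, so the latitude may be off by as much as 1e-07°.
North–south distance: 1e-07° × 111000 m/° = 0.0111 m.
That is 0.0111 m = 1.11 cm.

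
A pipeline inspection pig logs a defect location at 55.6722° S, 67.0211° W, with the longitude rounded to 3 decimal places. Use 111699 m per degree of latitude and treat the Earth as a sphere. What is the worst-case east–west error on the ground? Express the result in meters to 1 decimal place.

31.5 meters

Rounding to 3 decimal places leaves the longitude within ±0.0005° of the true value.
At latitude 55.6722° a degree of longitude spans 111699 m × cos 55.6722° = 111699 × 0.5639 ≈ 62990.1 m.
East–west error: 0.0005° × 62990.1 m/° ≈ 31.495 m.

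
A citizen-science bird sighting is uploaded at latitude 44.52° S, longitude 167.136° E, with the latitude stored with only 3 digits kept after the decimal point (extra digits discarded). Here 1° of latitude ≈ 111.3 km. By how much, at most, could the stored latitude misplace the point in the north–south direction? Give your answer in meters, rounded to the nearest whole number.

111 meters

Truncating at 3 decimal places can drop up to a full unit in the last place, so the latitude may be off by as much as 0.001°.
So the N–S error is at most 0.001 × 111300 = 111.3 m.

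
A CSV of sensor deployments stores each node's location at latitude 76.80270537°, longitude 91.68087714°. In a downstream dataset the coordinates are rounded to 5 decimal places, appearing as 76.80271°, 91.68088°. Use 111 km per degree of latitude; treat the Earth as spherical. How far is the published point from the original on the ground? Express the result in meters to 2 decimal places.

The latitude changed by -0.00000463° and the longitude by -0.00000286°.
N–S: -0.00000463° × 111000 m/° = -0.51393 m.
East–west at this latitude: -0.00000286° × 111000 × cos 76.8027° ≈ -0.00000286 × 25341.8 = -0.0724776 m.
Distance: √(0.51393² + 0.0724776²) ≈ 0.519015 m.

0.52 meters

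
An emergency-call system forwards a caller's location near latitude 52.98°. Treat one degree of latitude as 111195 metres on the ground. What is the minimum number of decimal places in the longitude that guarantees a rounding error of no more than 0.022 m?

7 decimal places

At 52.98° one degree of longitude covers 111195 × cos 52.98° ≈ 111195 × 0.6021 ≈ 66949.8 m.
Rounding to N decimal places gives at most 0.5 × 10⁻ᴺ degrees of error, i.e. 0.5 × 10⁻ᴺ × 66949.8 m.
Setting 33474.9 × 10⁻ᴺ ≤ 0.022 gives 10ᴺ ≥ 1.522e+06, i.e. N ≥ 6.18.
At 6 places the error can reach 0.0335 m, but 7 places keeps it to 0.00335 m.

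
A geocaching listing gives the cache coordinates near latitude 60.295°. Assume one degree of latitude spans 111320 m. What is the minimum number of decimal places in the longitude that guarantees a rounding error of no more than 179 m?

3 decimal places

At 60.295° one degree of longitude covers 111320 × cos 60.295° ≈ 111320 × 0.4955 ≈ 55162.9 m.
Rounding to N decimal places gives at most 0.5 × 10⁻ᴺ degrees of error, i.e. 0.5 × 10⁻ᴺ × 55162.9 m.
Setting 27581.4 × 10⁻ᴺ ≤ 179 gives 10ᴺ ≥ 154.1, i.e. N ≥ 2.19.
So 3 decimal places suffice (27.6 m); 2 would allow up to 276 m.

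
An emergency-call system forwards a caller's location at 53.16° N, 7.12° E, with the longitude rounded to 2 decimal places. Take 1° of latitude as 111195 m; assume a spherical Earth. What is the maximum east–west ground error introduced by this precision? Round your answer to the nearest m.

Rounding to 2 decimal places leaves the longitude within ±0.005° of the true value.
At latitude 53.16° a degree of longitude spans 111195 m × cos 53.16° = 111195 × 0.5996 ≈ 66670.6 m.
East–west error: 0.005° × 66670.6 m/° ≈ 333.353 m.

333 m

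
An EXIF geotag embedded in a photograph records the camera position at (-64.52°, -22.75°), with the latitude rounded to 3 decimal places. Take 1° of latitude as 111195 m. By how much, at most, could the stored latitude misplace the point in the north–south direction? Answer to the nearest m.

Rounding to 3 decimal places leaves the latitude within ±0.0005° of the true value.
North–south distance: 0.0005° × 111195 m/° = 55.5975 m.

56 m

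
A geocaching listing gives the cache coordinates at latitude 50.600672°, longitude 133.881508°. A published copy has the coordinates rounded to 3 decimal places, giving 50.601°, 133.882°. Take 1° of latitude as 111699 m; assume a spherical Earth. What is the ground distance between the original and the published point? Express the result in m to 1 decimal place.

Δlat = 50.600672 − 50.601 = -0.000328°; Δlon = 133.881508 − 133.882 = -0.000492°.
North–south shift: -0.000328 × 111699 = -36.6373 m.
East–west at this latitude: -0.000492° × 111699 × cos 50.601° ≈ -0.000492 × 70897.3 = -34.8815 m.
Hypotenuse of the two orthogonal shifts: √(36.6373² + 34.8815²) = 50.5866 m.

50.6 m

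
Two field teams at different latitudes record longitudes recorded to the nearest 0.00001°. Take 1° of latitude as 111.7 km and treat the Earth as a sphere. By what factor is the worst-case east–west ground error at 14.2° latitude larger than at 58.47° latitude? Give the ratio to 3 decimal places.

Rounding to 5 decimal places leaves the longitude within ±5e-06° of the true value.
Error at 14.2° = 5e-06° × 111700 × cos 14.2° ≈ 0.5585 × 0.9694 = 0.54144 m.
Error at 58.47° = 5e-06° × 111700 × cos 58.47° ≈ 0.5585 × 0.5229 = 0.29206 m.
The ratio reduces to cos 14.2° / cos 58.47° = 0.9694/0.5229 ≈ 1.8538.

1.854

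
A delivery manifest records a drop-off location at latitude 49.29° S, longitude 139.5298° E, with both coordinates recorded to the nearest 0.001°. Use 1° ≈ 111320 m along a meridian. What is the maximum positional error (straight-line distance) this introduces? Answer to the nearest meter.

66 meters

Rounding to 3 decimal places leaves each coordinate within ±0.0005° of the true value.
N–S: 0.0005° × 111320 m/° = 55.66 m.
Longitude error → 0.0005 × 111320 × cos 49.29° = 0.0005 × 111320 × 0.6522 ≈ 36.3032 m.
Worst case both components are at the extreme and orthogonal: √(55.66² + 36.3032²) ≈ 66.4527 m.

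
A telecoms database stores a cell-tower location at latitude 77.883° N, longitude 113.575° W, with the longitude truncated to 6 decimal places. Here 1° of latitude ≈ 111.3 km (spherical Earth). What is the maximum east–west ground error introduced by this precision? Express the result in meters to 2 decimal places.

0.02 meters

Truncating at 6 decimal places can drop up to a full unit in the last place, so the longitude may be off by as much as 1e-06°.
Parallels shrink by cos φ, so at 77.883° a degree of longitude is 111300 × 0.2099 ≈ 23362.8 m.
East–west error: 1e-06° × 23362.8 m/° ≈ 0.0233628 m.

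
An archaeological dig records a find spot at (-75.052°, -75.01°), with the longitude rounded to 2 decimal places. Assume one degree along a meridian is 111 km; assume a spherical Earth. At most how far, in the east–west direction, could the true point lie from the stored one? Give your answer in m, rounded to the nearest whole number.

Rounding to 2 decimal places leaves the longitude within ±0.005° of the true value.
One degree of longitude at 75.052° is 111000 × cos 75.052° ≈ 111000 × 0.2579 = 28631.6 m.
East–west error: 0.005° × 28631.6 m/° ≈ 143.158 m.

143 m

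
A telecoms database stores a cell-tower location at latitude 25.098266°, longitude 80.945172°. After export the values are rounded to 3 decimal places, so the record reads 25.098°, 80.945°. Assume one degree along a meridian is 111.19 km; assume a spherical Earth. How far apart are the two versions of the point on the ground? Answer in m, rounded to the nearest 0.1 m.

The latitude changed by +0.000266° and the longitude by +0.000172°.
North–south shift: 0.000266 × 111190 = 29.5765 m.
East–west at this latitude: 0.000172° × 111190 × cos 25.098° ≈ 0.000172 × 100692 = 17.319 m.
Hypotenuse of the two orthogonal shifts: √(29.5765² + 17.319²) = 34.2742 m.

34.3 m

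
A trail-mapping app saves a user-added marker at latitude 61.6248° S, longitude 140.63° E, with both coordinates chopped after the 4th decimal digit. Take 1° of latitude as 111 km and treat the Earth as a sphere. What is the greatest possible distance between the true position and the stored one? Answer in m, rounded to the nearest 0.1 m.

Truncating at 4 decimal places can drop up to a full unit in the last place, so each coordinate may be off by as much as 0.0001°.
Latitude error → 0.0001 × 111000 = 11.1 m along the meridian.
East–west component at 61.6248°: 0.0001° × 111000 × cos 61.6248° ≈ 0.0001 × 52752 ≈ 5.2752 m.
Worst case both components are at the extreme and orthogonal: √(11.1² + 5.2752²) ≈ 12.2897 m.

12.3 m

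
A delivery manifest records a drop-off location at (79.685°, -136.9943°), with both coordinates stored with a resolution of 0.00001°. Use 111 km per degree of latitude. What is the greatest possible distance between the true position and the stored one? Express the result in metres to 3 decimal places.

With a 0.00001° grid the true value lies within half a step, ±0.00001°/2 = ±5e-06°, of the stored one.
Latitude error → 5e-06 × 111000 = 0.555 m along the meridian.
E–W at 79.685°: 5e-06° × 111000 × cos 79.685° = 5e-06 × 111000 × 0.1791 ≈ 0.0993782 m.
Worst case both components are at the extreme and orthogonal: √(0.555² + 0.0993782²) ≈ 0.563827 m.

0.564 metres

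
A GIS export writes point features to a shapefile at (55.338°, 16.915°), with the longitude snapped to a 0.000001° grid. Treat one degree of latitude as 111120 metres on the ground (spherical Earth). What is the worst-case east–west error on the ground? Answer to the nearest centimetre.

With a 0.000001° grid the true value lies within half a step, ±0.000001°/2 = ±5e-07°, of the stored one.
At latitude 55.338° a degree of longitude spans 111120 m × cos 55.338° = 111120 × 0.5687 ≈ 63197.7 m.
Maximum E–W displacement: 5e-07 × 63197.7 = 0.0315989 m.
That is 0.0315989 m = 3.1599 cm.

3 centimetres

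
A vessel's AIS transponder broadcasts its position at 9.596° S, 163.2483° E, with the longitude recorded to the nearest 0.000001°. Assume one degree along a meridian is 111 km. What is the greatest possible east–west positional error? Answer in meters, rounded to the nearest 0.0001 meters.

Rounding to 6 decimal places leaves the longitude within ±5e-07° of the true value.
At latitude 9.596° a degree of longitude spans 111000 m × cos 9.596° = 111000 × 0.9860 ≈ 109447 m.
East–west error: 5e-07° × 109447 m/° ≈ 0.0547234 m.

0.0547 meters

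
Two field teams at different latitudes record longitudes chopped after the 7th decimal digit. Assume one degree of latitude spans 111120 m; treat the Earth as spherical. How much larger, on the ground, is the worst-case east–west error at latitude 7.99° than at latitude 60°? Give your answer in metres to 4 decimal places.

0.0054 metres

Truncating at 7 decimal places can drop up to a full unit in the last place, so the longitude may be off by as much as 1e-07°.
Error at 7.99° = 1e-07° × 111120 × cos 7.99° ≈ 0.011112 × 0.9903 = 0.011004 m.
Error at 60° = 1e-07° × 111120 × cos 60° ≈ 0.011112 × 0.5000 = 0.005556 m.
So the lower-latitude error exceeds the higher by 0.011004 − 0.005556 = 0.0054481 m.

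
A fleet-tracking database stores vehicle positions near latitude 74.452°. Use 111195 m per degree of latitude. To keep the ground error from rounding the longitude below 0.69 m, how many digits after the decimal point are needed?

5 decimal places

At 74.452° one degree of longitude covers 111195 × cos 74.452° ≈ 111195 × 0.2680 ≈ 29805.3 m.
N decimal places → at most half a unit in the last place, 0.5 × 10⁻ᴺ° = 29805.3/2 × 10⁻ᴺ m.
Setting 14902.7 × 10⁻ᴺ ≤ 0.69 gives 10ᴺ ≥ 2.16e+04, i.e. N ≥ 4.33.
So 5 decimal places suffice (0.149 m); 4 would allow up to 1.49 m.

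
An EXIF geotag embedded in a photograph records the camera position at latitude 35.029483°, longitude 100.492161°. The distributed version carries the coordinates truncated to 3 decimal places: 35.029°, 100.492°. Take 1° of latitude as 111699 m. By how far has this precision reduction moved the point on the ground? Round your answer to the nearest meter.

56 meters

The latitude changed by +0.000483° and the longitude by +0.000161°.
North–south shift: 0.000483 × 111699 = 53.9506 m.
East–west at this latitude: 0.000161° × 111699 × cos 35.029° ≈ 0.000161 × 91466 = 14.726 m.
Distance: √(53.9506² + 14.726²) ≈ 55.9243 m.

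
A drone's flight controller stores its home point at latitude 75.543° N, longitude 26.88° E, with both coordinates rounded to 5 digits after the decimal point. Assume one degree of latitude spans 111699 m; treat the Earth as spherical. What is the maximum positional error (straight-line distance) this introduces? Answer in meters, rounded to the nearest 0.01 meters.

0.58 meters

Rounding to 5 decimal places leaves each coordinate within ±5e-06° of the true value.
North–south component: 5e-06° × 111699 = 0.558495 m.
Longitude error → 5e-06 × 111699 × cos 75.543° = 5e-06 × 111699 × 0.2497 ≈ 0.13943 m.
The two errors are perpendicular, so the maximum displacement is √(0.558495² + 0.13943²) ≈ 0.575637 m.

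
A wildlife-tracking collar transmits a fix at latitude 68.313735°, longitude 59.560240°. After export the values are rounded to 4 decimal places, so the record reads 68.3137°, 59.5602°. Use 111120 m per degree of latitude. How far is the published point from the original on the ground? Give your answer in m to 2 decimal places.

The latitude changed by +0.000035° and the longitude by +0.000040°.
N–S: 0.000035° × 111120 m/° = 3.8892 m.
E–W at 68.3137°: 0.000040° × 111120 × cos 68.3137° = 0.000040 × 111120 × 0.3695 ≈ 1.64246 m.
Hypotenuse of the two orthogonal shifts: √(3.8892² + 1.64246²) = 4.2218 m.

4.22 m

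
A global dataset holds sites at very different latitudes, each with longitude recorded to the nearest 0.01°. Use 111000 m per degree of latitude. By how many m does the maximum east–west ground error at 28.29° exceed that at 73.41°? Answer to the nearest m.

Rounding to 2 decimal places leaves the longitude within ±0.005° of the true value.
At 28.29°: 0.005° × 111000 × cos 28.29° = 0.005 × 111000 × 0.8806 ≈ 488.71 m.
Error at 73.41° = 0.005° × 111000 × cos 73.41° ≈ 555 × 0.2855 = 158.46 m.
So the lower-latitude error exceeds the higher by 488.71 − 158.46 = 330.25 m.

330 m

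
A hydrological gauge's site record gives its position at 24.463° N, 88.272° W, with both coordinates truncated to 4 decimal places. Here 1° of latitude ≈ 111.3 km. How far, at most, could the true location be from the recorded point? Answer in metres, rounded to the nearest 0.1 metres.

15.1 metres

Truncating at 4 decimal places can drop up to a full unit in the last place, so each coordinate may be off by as much as 0.0001°.
North–south component: 0.0001° × 111300 = 11.13 m.
Longitude error → 0.0001 × 111300 × cos 24.463° = 0.0001 × 111300 × 0.9102 ≈ 10.1308 m.
Worst case both components are at the extreme and orthogonal: √(11.13² + 10.1308²) ≈ 15.0503 m.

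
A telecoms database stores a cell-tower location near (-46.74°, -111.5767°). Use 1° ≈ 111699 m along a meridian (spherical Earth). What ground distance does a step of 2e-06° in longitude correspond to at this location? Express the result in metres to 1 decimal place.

0.2 metres

At 46.74° a degree of longitude is 111699 × cos 46.74° ≈ 76548.5 m, so 2e-06° corresponds to 0.153097 m.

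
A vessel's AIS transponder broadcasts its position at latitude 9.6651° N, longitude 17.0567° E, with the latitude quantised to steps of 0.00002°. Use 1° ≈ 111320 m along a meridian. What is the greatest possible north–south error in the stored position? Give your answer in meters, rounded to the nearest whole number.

1 meters

With a 0.00002° grid the true value lies within half a step, ±0.00002°/2 = ±1e-05°, of the stored one.
So the N–S error is at most 1e-05 × 111320 = 1.1132 m.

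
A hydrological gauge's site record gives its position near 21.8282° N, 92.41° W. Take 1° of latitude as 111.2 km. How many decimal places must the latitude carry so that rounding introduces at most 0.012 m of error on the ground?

7

One degree of latitude covers 111200 m.
Rounding to N decimal places gives at most 0.5 × 10⁻ᴺ degrees of error, i.e. 0.5 × 10⁻ᴺ × 111200 m.
Setting 55600 × 10⁻ᴺ ≤ 0.012 gives 10ᴺ ≥ 4.633e+06, i.e. N ≥ 6.67.
At 6 places the error can reach 0.0556 m, but 7 places keeps it to 0.00556 m.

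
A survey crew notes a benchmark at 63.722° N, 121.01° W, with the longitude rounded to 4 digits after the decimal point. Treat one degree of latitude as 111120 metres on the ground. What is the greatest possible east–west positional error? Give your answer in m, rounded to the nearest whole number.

2 m

Rounding to 4 decimal places leaves the longitude within ±5e-05° of the true value.
One degree of longitude at 63.722° is 111120 × cos 63.722° ≈ 111120 × 0.4427 = 49195.8 m.
Maximum E–W displacement: 5e-05 × 49195.8 = 2.45979 m.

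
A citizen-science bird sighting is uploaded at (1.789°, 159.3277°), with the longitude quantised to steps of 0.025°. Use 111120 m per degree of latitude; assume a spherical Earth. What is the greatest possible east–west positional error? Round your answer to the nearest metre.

1388 metres

With a 0.025° grid the true value lies within half a step, ±0.025°/2 = ±0.0125°, of the stored one.
One degree of longitude at 1.789° is 111120 × cos 1.789° ≈ 111120 × 0.9995 = 111066 m.
Maximum E–W displacement: 0.0125 × 111066 = 1388.32 m.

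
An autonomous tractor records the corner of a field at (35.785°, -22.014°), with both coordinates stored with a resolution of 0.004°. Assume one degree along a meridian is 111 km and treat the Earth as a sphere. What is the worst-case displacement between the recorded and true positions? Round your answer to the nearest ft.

938 ft

With a 0.004° grid the true value lies within half a step, ±0.004°/2 = ±0.002°, of the stored one.
Latitude error → 0.002 × 111000 = 222 m along the meridian.
E–W at 35.785°: 0.002° × 111000 × cos 35.785° = 0.002 × 111000 × 0.8112 ≈ 180.09 m.
Combining orthogonally: (222² + 180.09²)^½ ≈ 285.861 m.
Converting: 285.861 m × 3.2808 ft/m ≈ 937.86 ft.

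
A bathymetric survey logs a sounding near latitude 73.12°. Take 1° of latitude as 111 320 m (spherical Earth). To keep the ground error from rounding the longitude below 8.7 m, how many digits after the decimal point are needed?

At 73.12° one degree of longitude covers 111320 × cos 73.12° ≈ 111320 × 0.2904 ≈ 32323.8 m.
Rounding to N decimal places gives at most 0.5 × 10⁻ᴺ degrees of error, i.e. 0.5 × 10⁻ᴺ × 32323.8 m.
Need 0.5 × 32323.8 × 10⁻ᴺ ≤ 8.7 → 10⁻ᴺ ≤ 5.383e-04, so N ≥ 3.27.
So 4 decimal places suffice (1.62 m); 3 would allow up to 16.2 m.

4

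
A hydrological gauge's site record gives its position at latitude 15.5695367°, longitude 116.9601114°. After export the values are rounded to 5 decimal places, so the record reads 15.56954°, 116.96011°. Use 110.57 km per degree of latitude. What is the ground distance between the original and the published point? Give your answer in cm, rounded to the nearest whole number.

39 cm

The latitude changed by -0.0000033° and the longitude by +0.0000014°.
North–south shift: -0.0000033 × 110570 = -0.364881 m.
E–W at 15.5695°: 0.0000014° × 110570 × cos 15.5695° = 0.0000014 × 110570 × 0.9633 ≈ 0.149118 m.
Combined displacement = (0.364881² + 0.149118²)^½ ≈ 0.394175 m.
That is 0.394175 m = 39.418 cm.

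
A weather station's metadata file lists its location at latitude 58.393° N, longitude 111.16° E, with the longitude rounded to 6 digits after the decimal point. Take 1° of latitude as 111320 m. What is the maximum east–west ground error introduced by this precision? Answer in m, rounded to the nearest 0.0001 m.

Rounding to 6 decimal places leaves the longitude within ±5e-07° of the true value.
Parallels shrink by cos φ, so at 58.393° a degree of longitude is 111320 × 0.5241 ≈ 58341.7 m.
Maximum E–W displacement: 5e-07 × 58341.7 = 0.0291708 m.

0.0292 m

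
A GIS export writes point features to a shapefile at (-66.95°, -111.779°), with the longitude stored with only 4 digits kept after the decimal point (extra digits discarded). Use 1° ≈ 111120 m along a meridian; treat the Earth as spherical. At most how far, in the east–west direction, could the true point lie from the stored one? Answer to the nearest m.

Truncating at 4 decimal places can drop up to a full unit in the last place, so the longitude may be off by as much as 0.0001°.
At latitude 66.95° a degree of longitude spans 111120 m × cos 66.95° = 111120 × 0.3915 ≈ 43507.3 m.
East–west error: 0.0001° × 43507.3 m/° ≈ 4.35073 m.

4 m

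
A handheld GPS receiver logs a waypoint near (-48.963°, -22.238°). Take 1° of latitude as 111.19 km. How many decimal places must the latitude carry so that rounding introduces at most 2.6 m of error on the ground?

One degree of latitude covers 111190 m.
N decimal places → at most half a unit in the last place, 0.5 × 10⁻ᴺ° = 111190/2 × 10⁻ᴺ m.
Need 0.5 × 111190 × 10⁻ᴺ ≤ 2.6 → 10⁻ᴺ ≤ 4.677e-05, so N ≥ 4.33.
At 4 places the error can reach 5.56 m, but 5 places keeps it to 0.556 m.

5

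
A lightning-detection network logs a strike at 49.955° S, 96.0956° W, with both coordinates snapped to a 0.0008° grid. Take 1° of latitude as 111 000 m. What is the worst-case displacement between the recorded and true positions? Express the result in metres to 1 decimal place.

52.8 metres

With a 0.0008° grid the true value lies within half a step, ±0.0008°/2 = ±0.0004°, of the stored one.
Latitude error → 0.0004 × 111000 = 44.4 m along the meridian.
East–west component at 49.955°: 0.0004° × 111000 × cos 49.955° ≈ 0.0004 × 71416.2 ≈ 28.5665 m.
The two errors are perpendicular, so the maximum displacement is √(44.4² + 28.5665²) ≈ 52.7959 m.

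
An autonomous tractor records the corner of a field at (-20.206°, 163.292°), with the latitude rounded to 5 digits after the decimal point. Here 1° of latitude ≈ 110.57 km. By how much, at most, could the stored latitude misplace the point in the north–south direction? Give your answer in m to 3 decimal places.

0.553 m

Rounding to 5 decimal places leaves the latitude within ±5e-06° of the true value.
So the N–S error is at most 5e-06 × 110570 = 0.55285 m.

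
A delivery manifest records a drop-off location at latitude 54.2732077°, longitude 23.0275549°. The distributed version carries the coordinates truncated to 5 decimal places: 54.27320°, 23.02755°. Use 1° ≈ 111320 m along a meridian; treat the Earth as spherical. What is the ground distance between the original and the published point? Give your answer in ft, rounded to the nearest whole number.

Δlat = 54.2732077 − 54.27320 = +0.0000077°; Δlon = 23.0275549 − 23.02755 = +0.0000049°.
North–south shift: 0.0000077 × 111320 = 0.857164 m.
East–west at this latitude: 0.0000049° × 111320 × cos 54.2732° ≈ 0.0000049 × 65002.1 = 0.31851 m.
Distance: √(0.857164² + 0.31851²) ≈ 0.914428 m.
Converting: 0.914428 m × 3.2808 ft/m ≈ 3.0001 ft.

3 ft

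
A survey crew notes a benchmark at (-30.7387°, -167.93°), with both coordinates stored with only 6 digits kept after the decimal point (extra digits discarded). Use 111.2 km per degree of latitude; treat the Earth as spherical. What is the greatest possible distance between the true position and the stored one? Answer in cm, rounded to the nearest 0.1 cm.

14.7 cm

Truncating at 6 decimal places can drop up to a full unit in the last place, so each coordinate may be off by as much as 1e-06°.
North–south component: 1e-06° × 111200 = 0.1112 m.
Longitude error → 1e-06 × 111200 × cos 30.7387° = 1e-06 × 111200 × 0.8595 ≈ 0.0955772 m.
Combining orthogonally: (0.1112² + 0.0955772²)^½ ≈ 0.14663 m.
That is 0.14663 m = 14.663 cm.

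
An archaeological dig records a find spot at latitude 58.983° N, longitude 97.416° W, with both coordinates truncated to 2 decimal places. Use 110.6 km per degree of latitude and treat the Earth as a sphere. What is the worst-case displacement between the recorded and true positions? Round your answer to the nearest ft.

4082 ft

Truncating at 2 decimal places can drop up to a full unit in the last place, so each coordinate may be off by as much as 0.01°.
Latitude error → 0.01 × 110600 = 1106 m along the meridian.
Longitude error → 0.01 × 110600 × cos 58.983° = 0.01 × 110600 × 0.5153 ≈ 569.913 m.
Worst case both components are at the extreme and orthogonal: √(1106² + 569.913²) ≈ 1244.2 m.
In feet: 1244.2 m ÷ 0.3048 ≈ 4082 ft.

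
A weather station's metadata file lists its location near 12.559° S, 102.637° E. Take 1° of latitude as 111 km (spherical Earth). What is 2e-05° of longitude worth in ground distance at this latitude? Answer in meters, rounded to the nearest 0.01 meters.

2.17 meters

One degree of longitude here spans 111000 × cos 12.559° = 111000 × 0.9761 ≈ 108344 m; 2e-05° of that is 2.16688 m.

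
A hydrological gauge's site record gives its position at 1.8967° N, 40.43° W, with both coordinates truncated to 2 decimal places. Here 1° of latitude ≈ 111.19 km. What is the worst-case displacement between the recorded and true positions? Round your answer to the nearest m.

1572 m

Truncating at 2 decimal places can drop up to a full unit in the last place, so each coordinate may be off by as much as 0.01°.
N–S: 0.01° × 111190 m/° = 1111.9 m.
Longitude error → 0.01 × 111190 × cos 1.8967° = 0.01 × 111190 × 0.9995 ≈ 1111.29 m.
Combining orthogonally: (1111.9² + 1111.29²)^½ ≈ 1572.03 m.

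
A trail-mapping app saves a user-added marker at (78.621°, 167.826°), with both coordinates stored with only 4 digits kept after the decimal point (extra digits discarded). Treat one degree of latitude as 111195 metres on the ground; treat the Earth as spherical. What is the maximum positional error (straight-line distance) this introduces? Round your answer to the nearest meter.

Truncating at 4 decimal places can drop up to a full unit in the last place, so each coordinate may be off by as much as 0.0001°.
N–S: 0.0001° × 111195 m/° = 11.1195 m.
E–W at 78.621°: 0.0001° × 111195 × cos 78.621° = 0.0001 × 111195 × 0.1973 ≈ 2.19386 m.
The two errors are perpendicular, so the maximum displacement is √(11.1195² + 2.19386²) ≈ 11.3339 m.

11 meters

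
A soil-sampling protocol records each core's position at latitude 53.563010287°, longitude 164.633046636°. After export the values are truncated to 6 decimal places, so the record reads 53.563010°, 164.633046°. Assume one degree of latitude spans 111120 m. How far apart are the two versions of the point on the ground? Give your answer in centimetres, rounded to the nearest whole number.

The latitude changed by +0.000000287° and the longitude by +0.000000636°.
N–S: 0.000000287° × 111120 m/° = 0.0318914 m.
East–west at this latitude: 0.000000636° × 111120 × cos 53.563° ≈ 0.000000636 × 65998.4 = 0.041975 m.
Hypotenuse of the two orthogonal shifts: √(0.0318914² + 0.041975²) = 0.0527159 m.
That is 0.0527159 m = 5.2716 cm.

5 centimetres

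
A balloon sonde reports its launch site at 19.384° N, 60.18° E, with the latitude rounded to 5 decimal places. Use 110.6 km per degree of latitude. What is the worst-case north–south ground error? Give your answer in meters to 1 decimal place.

Rounding to 5 decimal places leaves the latitude within ±5e-06° of the true value.
So the N–S error is at most 5e-06 × 110600 = 0.553 m.

0.6 meters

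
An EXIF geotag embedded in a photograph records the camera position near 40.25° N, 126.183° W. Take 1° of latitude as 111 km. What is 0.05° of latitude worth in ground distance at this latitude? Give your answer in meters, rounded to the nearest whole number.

5550 meters

Along a meridian 0.05° is 0.05 × 111000 = 5550 m.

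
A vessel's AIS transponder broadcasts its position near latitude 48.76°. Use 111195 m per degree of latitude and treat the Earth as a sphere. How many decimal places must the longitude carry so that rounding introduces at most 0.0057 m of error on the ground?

At 48.76° one degree of longitude covers 111195 × cos 48.76° ≈ 111195 × 0.6592 ≈ 73301.4 m.
N decimal places → at most half a unit in the last place, 0.5 × 10⁻ᴺ° = 73301.4/2 × 10⁻ᴺ m.
Setting 36650.7 × 10⁻ᴺ ≤ 0.0057 gives 10ᴺ ≥ 6.43e+06, i.e. N ≥ 6.81.
At 6 places the error can reach 0.0367 m, but 7 places keeps it to 0.00367 m.

7 decimal places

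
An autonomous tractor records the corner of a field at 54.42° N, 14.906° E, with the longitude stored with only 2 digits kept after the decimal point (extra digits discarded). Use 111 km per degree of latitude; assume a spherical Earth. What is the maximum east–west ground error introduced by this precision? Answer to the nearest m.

Truncating at 2 decimal places can drop up to a full unit in the last place, so the longitude may be off by as much as 0.01°.
At latitude 54.42° a degree of longitude spans 111000 m × cos 54.42° = 111000 × 0.5818 ≈ 64584.1 m.
East–west error: 0.01° × 64584.1 m/° ≈ 645.841 m.

646 m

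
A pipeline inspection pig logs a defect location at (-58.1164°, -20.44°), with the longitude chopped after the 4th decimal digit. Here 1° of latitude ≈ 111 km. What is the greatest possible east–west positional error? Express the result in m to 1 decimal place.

Truncating at 4 decimal places can drop up to a full unit in the last place, so the longitude may be off by as much as 0.0001°.
Parallels shrink by cos φ, so at 58.1164° a degree of longitude is 111000 × 0.5282 ≈ 58629.7 m.
So at most 0.0001° × 58629.7 ≈ 5.86297 m east–west.

5.9 m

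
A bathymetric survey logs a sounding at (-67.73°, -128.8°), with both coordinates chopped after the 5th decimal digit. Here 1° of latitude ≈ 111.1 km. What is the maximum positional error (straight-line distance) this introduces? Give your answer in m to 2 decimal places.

1.19 m

Truncating at 5 decimal places can drop up to a full unit in the last place, so each coordinate may be off by as much as 1e-05°.
North–south component: 1e-05° × 111100 = 1.111 m.
East–west component at 67.73°: 1e-05° × 111100 × cos 67.73° ≈ 1e-05 × 42103.8 ≈ 0.421038 m.
The two errors are perpendicular, so the maximum displacement is √(1.111² + 0.421038²) ≈ 1.18811 m.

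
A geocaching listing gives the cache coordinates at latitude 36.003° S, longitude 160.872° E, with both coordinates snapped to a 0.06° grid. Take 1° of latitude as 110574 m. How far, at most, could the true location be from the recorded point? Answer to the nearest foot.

With a 0.06° grid the true value lies within half a step, ±0.06°/2 = ±0.03°, of the stored one.
North–south component: 0.03° × 110574 = 3317.22 m.
Longitude error → 0.03 × 110574 × cos 36.003° = 0.03 × 110574 × 0.8090 ≈ 2683.59 m.
Combining orthogonally: (3317.22² + 2683.59²)^½ ≈ 4266.8 m.
Converting: 4266.8 m × 3.2808 ft/m ≈ 13999 ft.

13999 feet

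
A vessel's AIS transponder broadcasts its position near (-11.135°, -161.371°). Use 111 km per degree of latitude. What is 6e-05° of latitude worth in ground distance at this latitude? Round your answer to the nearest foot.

22 feet

6e-05° × 111000 m/° = 6.66 m.
Converting: 6.66 m × 3.2808 ft/m ≈ 21.85 ft.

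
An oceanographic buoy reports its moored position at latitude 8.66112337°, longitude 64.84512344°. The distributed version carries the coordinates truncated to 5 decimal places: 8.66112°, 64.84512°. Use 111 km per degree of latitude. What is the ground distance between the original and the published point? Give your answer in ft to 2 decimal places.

1.74 ft

The latitude changed by +0.00000337° and the longitude by +0.00000344°.
N–S: 0.00000337° × 111000 m/° = 0.37407 m.
E–W at 8.66112°: 0.00000344° × 111000 × cos 8.66112° = 0.00000344 × 111000 × 0.9886 ≈ 0.377486 m.
Distance: √(0.37407² + 0.377486²) ≈ 0.531436 m.
Converting: 0.531436 m × 3.2808 ft/m ≈ 1.7436 ft.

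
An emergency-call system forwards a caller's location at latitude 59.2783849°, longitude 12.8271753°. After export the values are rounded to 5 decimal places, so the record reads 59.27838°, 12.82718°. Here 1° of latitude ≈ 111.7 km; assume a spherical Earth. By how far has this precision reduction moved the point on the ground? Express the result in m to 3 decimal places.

0.610 m

Δlat = 59.2783849 − 59.27838 = +0.0000049°; Δlon = 12.8271753 − 12.82718 = -0.0000047°.
North–south shift: 0.0000049 × 111700 = 0.54733 m.
E–W at 59.2784°: -0.0000047° × 111700 × cos 59.2784° = -0.0000047 × 111700 × 0.5109 ≈ -0.2682 m.
Distance: √(0.54733² + 0.2682²) ≈ 0.609509 m.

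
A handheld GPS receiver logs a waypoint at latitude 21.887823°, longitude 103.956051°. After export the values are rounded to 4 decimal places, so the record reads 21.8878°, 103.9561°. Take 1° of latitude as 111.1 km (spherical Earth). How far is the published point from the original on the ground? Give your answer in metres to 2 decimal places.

The latitude changed by +0.000023° and the longitude by -0.000049°.
N–S: 0.000023° × 111100 m/° = 2.5553 m.
East–west at this latitude: -0.000049° × 111100 × cos 21.8878° ≈ -0.000049 × 103091 = -5.05148 m.
Combined displacement = (2.5553² + 5.05148²)^½ ≈ 5.66101 m.

5.66 metres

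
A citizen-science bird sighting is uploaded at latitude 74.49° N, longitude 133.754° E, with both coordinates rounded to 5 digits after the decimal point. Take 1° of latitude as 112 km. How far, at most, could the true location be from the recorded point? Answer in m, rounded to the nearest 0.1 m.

0.6 m

Rounding to 5 decimal places leaves each coordinate within ±5e-06° of the true value.
N–S: 5e-06° × 112000 m/° = 0.56 m.
Longitude error → 5e-06 × 112000 × cos 74.49° = 5e-06 × 112000 × 0.2674 ≈ 0.149748 m.
The two errors are perpendicular, so the maximum displacement is √(0.56² + 0.149748²) ≈ 0.579676 m.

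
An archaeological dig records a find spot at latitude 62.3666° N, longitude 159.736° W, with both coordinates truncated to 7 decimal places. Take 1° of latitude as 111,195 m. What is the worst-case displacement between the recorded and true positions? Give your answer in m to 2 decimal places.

Truncating at 7 decimal places can drop up to a full unit in the last place, so each coordinate may be off by as much as 1e-07°.
N–S: 1e-07° × 111195 m/° = 0.0111195 m.
Longitude error → 1e-07 × 111195 × cos 62.3666° = 1e-07 × 111195 × 0.4638 ≈ 0.00515736 m.
Worst case both components are at the extreme and orthogonal: √(0.0111195² + 0.00515736²) ≈ 0.0122573 m.

0.01 m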